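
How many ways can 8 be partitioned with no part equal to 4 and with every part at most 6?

The partitions of 8 that satisfy the conditions:
6 + 2
6 + 1 + 1
5 + 3
5 + 2 + 1
5 + 1 + 1 + 1
3 + 3 + 2
3 + 3 + 1 + 1
3 + 2 + 2 + 1
3 + 2 + 1 + 1 + 1
3 + 1 + 1 + 1 + 1 + 1
2 + 2 + 2 + 2
2 + 2 + 2 + 1 + 1
2 + 2 + 1 + 1 + 1 + 1
2 + 1 + 1 + 1 + 1 + 1 + 1
1 + 1 + 1 + 1 + 1 + 1 + 1 + 1
That's 15 in total.

15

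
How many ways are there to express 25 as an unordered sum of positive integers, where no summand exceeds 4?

Counting exhaustively, 185 partitions satisfy the conditions.

185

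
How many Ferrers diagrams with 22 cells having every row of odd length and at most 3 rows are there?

6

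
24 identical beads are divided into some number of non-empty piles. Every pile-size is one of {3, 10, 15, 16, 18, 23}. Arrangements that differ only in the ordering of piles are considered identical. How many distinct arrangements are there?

3

They are:
3, 3, 18
3, 3, 3, 15
3, 3, 3, 3, 3, 3, 3, 3
Counting gives 3.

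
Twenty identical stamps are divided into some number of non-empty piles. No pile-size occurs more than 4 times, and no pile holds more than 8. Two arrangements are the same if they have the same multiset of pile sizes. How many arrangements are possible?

248

There are 248 such partitions.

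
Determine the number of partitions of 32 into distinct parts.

390

Systematic enumeration (by largest part, then next-largest, …) yields 390.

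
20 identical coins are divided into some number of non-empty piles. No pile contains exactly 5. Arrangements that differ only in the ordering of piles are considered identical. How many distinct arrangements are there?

A full systematic count gives 451.

451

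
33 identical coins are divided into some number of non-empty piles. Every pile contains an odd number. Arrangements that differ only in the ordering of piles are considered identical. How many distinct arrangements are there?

A full systematic count gives 448.

448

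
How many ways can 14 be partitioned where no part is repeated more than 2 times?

There are too many to list fully; the first 12 (by largest part) are:
14
13 + 1
12 + 2
12 + 1 + 1
11 + 3
11 + 2 + 1
10 + 4
10 + 3 + 1
10 + 2 + 2
10 + 2 + 1 + 1
9 + 5
9 + 4 + 1
…and 45 more, for 57 total.

57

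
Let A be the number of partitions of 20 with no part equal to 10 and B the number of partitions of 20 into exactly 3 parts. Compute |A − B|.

552

Partitions of 20 with no part equal to 10: 585.
Partitions of 20 into exactly 3 parts: 33.
|585 − 33| = 552.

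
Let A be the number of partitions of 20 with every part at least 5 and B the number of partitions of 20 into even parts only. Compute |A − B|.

29

Partitions of 20 with every part at least 5: 13.
Partitions of 20 into even parts only: 42.
|13 − 42| = 29.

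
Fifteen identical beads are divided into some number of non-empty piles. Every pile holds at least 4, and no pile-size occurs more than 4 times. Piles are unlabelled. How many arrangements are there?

Enumerating:
15
11+4
10+5
9+6
8+7
7+4+4
6+5+4
5+5+5
Counting gives 8.

8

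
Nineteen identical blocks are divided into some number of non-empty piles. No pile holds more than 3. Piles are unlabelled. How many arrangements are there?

40

There are too many to list fully; the first 12 (by largest part) are:
3, 3, 3, 3, 3, 3, 1
3, 3, 3, 3, 3, 2, 2
3, 3, 3, 3, 3, 2, 1, 1
3, 3, 3, 3, 3, 1, 1, 1, 1
3, 3, 3, 3, 2, 2, 2, 1
3, 3, 3, 3, 2, 2, 1, 1, 1
3, 3, 3, 3, 2, 1, 1, 1, 1, 1
3, 3, 3, 3, 1, 1, 1, 1, 1, 1, 1
3, 3, 3, 2, 2, 2, 2, 2
3, 3, 3, 2, 2, 2, 2, 1, 1
3, 3, 3, 2, 2, 2, 1, 1, 1, 1
3, 3, 3, 2, 2, 1, 1, 1, 1, 1, 1
…and 28 more, for 40 total.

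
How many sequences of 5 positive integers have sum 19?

Equivalently, choose which 4 of the 18 gaps become plus signs: C(18,4) = 3060.

3060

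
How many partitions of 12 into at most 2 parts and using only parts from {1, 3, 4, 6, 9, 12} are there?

Listing the qualifying partitions of 12:
12
9, 3
6, 6
Counting gives 3.

3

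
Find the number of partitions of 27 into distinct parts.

192

A full systematic count gives 192.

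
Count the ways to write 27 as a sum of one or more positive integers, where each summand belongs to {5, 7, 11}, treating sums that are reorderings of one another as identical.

2

The partitions of 27 that satisfy the conditions:
11,11,5
7,5,5,5,5
Counting gives 2.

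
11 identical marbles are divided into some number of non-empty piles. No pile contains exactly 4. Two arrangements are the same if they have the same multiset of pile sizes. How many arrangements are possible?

41

A partial list (first 12 by largest part):
11
1,10
2,9
1,1,9
3,8
1,2,8
1,1,1,8
1,3,7
2,2,7
1,1,2,7
1,1,1,1,7
5,6
…and 29 more, for 41 total.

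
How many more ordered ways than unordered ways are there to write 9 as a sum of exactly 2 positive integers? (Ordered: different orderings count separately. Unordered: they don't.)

Ordered (compositions into 2 parts): C(8,1) = 8.
Partitions of 9 into exactly 2 parts: 4.
Difference: 8 − 4 = 4.

4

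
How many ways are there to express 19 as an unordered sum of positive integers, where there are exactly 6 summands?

A full systematic count gives 71.

71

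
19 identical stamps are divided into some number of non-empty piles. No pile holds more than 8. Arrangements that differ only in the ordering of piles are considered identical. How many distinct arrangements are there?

Direct enumeration gives 352 partitions.

352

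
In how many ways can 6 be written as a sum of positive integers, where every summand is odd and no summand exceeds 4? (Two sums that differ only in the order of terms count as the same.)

They are:
3+3
1+1+1+3
1+1+1+1+1+1
Counting gives 3.

3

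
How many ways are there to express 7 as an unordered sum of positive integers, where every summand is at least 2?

They are:
7
5+2
4+3
3+2+2

4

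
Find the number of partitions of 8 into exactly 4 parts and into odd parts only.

2

The partitions of 8 that satisfy the conditions:
1,1,1,5
1,1,3,3
Counting gives 2.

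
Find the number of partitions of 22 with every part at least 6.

11

Listing the qualifying partitions of 22:
22
16+6
15+7
14+8
13+9
12+10
11+11
10+6+6
9+7+6
8+8+6
8+7+7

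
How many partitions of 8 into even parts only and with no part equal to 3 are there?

They are:
8
2, 6
4, 4
2, 2, 4
2, 2, 2, 2

5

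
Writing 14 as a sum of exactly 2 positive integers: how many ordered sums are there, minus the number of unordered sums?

6

Ordered (compositions into 2 parts): C(13,1) = 13.
Partitions of 14 into exactly 2 parts: 7.
Difference: 13 − 7 = 6.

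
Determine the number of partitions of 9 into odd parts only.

8

The partitions of 9 that satisfy the conditions:
9
1+1+7
1+3+5
1+1+1+1+5
3+3+3
1+1+1+3+3
1+1+1+1+1+1+3
1+1+1+1+1+1+1+1+1
Counting gives 8.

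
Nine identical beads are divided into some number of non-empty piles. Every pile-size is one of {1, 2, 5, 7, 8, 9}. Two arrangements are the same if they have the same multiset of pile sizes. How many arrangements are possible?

Listing the qualifying partitions of 9:
9
8,1
7,2
7,1,1
5,2,2
5,2,1,1
5,1,1,1,1
2,2,2,2,1
2,2,2,1,1,1
2,2,1,1,1,1,1
2,1,1,1,1,1,1,1
1,1,1,1,1,1,1,1,1

12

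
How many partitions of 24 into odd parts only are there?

There are 122 such partitions.

122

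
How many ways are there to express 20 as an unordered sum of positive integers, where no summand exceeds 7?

There are 364 such partitions.

364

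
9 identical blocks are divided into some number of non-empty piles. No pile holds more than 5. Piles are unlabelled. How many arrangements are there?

Enumerating:
4 + 5
1 + 3 + 5
2 + 2 + 5
1 + 1 + 2 + 5
1 + 1 + 1 + 1 + 5
1 + 4 + 4
2 + 3 + 4
1 + 1 + 3 + 4
1 + 2 + 2 + 4
1 + 1 + 1 + 2 + 4
1 + 1 + 1 + 1 + 1 + 4
3 + 3 + 3
1 + 2 + 3 + 3
1 + 1 + 1 + 3 + 3
2 + 2 + 2 + 3
1 + 1 + 2 + 2 + 3
1 + 1 + 1 + 1 + 2 + 3
1 + 1 + 1 + 1 + 1 + 1 + 3
1 + 2 + 2 + 2 + 2
1 + 1 + 1 + 2 + 2 + 2
1 + 1 + 1 + 1 + 1 + 2 + 2
1 + 1 + 1 + 1 + 1 + 1 + 1 + 2
1 + 1 + 1 + 1 + 1 + 1 + 1 + 1 + 1
Counting gives 23.

23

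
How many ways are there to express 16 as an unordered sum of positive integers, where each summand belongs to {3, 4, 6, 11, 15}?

The partitions of 16 that satisfy the conditions:
6+6+4
6+4+3+3
4+4+4+4
4+3+3+3+3

4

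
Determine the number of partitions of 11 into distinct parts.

Listing the qualifying partitions of 11:
11
10+1
9+2
8+3
8+2+1
7+4
7+3+1
6+5
6+4+1
6+3+2
5+4+2
5+3+2+1
That's 12 in total.

12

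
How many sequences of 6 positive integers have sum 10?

By stars and bars with positive parts, the count is C(9,5) = 126.

126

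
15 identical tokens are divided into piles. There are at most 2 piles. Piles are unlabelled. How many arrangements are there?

Listing the qualifying partitions of 15:
15
14 + 1
13 + 2
12 + 3
11 + 4
10 + 5
9 + 6
8 + 7

8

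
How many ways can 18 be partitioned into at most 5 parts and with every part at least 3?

32

A partial list (first 12 by largest part):
18
15 + 3
14 + 4
13 + 5
12 + 6
12 + 3 + 3
11 + 7
11 + 4 + 3
10 + 8
10 + 5 + 3
10 + 4 + 4
9 + 9
…and 20 more, for 32 total.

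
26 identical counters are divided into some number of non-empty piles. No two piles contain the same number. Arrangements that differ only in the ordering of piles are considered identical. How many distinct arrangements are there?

165

Counting exhaustively, 165 partitions satisfy the conditions.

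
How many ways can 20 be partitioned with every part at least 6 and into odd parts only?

2

They are:
13, 7
11, 9
That's 2 in total.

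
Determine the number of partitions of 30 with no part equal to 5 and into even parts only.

176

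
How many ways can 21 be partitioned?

A full systematic count gives 792.

792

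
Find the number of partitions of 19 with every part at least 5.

They are:
19
14+5
13+6
12+7
11+8
10+9
9+5+5
8+6+5
7+7+5
7+6+6
That's 10 in total.

10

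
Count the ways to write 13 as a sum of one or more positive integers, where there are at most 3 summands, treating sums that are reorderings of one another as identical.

21

They are:
13
12 + 1
11 + 2
11 + 1 + 1
10 + 3
10 + 2 + 1
9 + 4
9 + 3 + 1
9 + 2 + 2
8 + 5
8 + 4 + 1
8 + 3 + 2
7 + 6
7 + 5 + 1
7 + 4 + 2
7 + 3 + 3
6 + 6 + 1
6 + 5 + 2
6 + 4 + 3
5 + 5 + 3
5 + 4 + 4
That's 21 in total.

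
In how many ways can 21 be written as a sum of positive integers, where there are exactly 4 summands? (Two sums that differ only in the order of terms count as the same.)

72

Direct enumeration gives 72 partitions.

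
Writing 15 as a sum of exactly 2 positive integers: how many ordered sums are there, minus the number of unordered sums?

Compositions: C(14,1) = 14.
Partitions of 15 into exactly 2 parts: 7.
Difference: 14 − 7 = 7.

7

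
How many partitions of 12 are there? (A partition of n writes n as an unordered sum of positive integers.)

77

There are 77 such partitions.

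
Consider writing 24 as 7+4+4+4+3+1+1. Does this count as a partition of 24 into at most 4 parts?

The parts sum to 24, and the condition 'there are at most 4 summands' is violated.

No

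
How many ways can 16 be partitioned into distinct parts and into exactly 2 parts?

The partitions of 16 that satisfy the conditions:
1 + 15
2 + 14
3 + 13
4 + 12
5 + 11
6 + 10
7 + 9
That's 7 in total.

7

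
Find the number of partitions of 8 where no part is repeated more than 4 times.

The partitions of 8 that satisfy the conditions:
8
7+1
6+2
6+1+1
5+3
5+2+1
5+1+1+1
4+4
4+3+1
4+2+2
4+2+1+1
4+1+1+1+1
3+3+2
3+3+1+1
3+2+2+1
3+2+1+1+1
2+2+2+2
2+2+2+1+1
2+2+1+1+1+1
That's 19 in total.

19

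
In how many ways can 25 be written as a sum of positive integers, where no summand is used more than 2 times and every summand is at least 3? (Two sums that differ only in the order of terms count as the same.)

Counting exhaustively, 92 partitions satisfy the conditions.

92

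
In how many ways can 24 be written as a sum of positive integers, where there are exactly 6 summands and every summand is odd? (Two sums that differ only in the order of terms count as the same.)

26

A partial list (first 12 by largest part):
19+1+1+1+1+1
17+3+1+1+1+1
15+5+1+1+1+1
15+3+3+1+1+1
13+7+1+1+1+1
13+5+3+1+1+1
13+3+3+3+1+1
11+9+1+1+1+1
11+7+3+1+1+1
11+5+5+1+1+1
11+5+3+3+1+1
11+3+3+3+3+1
…and 14 more, for 26 total.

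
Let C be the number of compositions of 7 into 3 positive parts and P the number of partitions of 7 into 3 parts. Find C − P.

Compositions: C(6,2) = 15.
Partitions of 7 into exactly 3 parts: 4.
Difference: 15 − 4 = 11.

11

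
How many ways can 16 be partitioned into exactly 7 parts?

A partial list (first 12 by largest part):
10 + 1 + 1 + 1 + 1 + 1 + 1
9 + 2 + 1 + 1 + 1 + 1 + 1
8 + 3 + 1 + 1 + 1 + 1 + 1
8 + 2 + 2 + 1 + 1 + 1 + 1
7 + 4 + 1 + 1 + 1 + 1 + 1
7 + 3 + 2 + 1 + 1 + 1 + 1
7 + 2 + 2 + 2 + 1 + 1 + 1
6 + 5 + 1 + 1 + 1 + 1 + 1
6 + 4 + 2 + 1 + 1 + 1 + 1
6 + 3 + 3 + 1 + 1 + 1 + 1
6 + 3 + 2 + 2 + 1 + 1 + 1
6 + 2 + 2 + 2 + 2 + 1 + 1
…and 16 more, for 28 total.

28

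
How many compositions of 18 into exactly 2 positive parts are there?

Equivalently, choose which 1 of the 17 gaps become plus signs: C(17,1) = 17.

17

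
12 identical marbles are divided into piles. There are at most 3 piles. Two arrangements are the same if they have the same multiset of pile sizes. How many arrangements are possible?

19

Enumerating:
12
1, 11
2, 10
1, 1, 10
3, 9
1, 2, 9
4, 8
1, 3, 8
2, 2, 8
5, 7
1, 4, 7
2, 3, 7
6, 6
1, 5, 6
2, 4, 6
3, 3, 6
2, 5, 5
3, 4, 5
4, 4, 4
That's 19 in total.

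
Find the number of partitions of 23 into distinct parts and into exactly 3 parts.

There are too many to list fully; the first 12 (by largest part) are:
20+2+1
19+3+1
18+4+1
18+3+2
17+5+1
17+4+2
16+6+1
16+5+2
16+4+3
15+7+1
15+6+2
15+5+3
…and 21 more, for 33 total.

33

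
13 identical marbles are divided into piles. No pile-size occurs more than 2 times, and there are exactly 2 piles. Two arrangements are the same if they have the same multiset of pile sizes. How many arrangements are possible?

6

Listing the qualifying partitions of 13:
12 + 1
11 + 2
10 + 3
9 + 4
8 + 5
7 + 6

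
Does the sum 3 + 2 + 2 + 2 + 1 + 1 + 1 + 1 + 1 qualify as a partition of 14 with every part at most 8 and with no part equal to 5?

The parts sum to 14, and the condition 'no summand exceeds 8' holds; the condition 'no summand equals 5' holds.

Yes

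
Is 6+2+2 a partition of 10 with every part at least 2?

Yes

The parts sum to 10, and the condition 'every summand is at least 2' holds.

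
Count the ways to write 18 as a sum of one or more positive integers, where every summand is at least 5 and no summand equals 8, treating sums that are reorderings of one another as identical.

Listing the qualifying partitions of 18:
18
13, 5
12, 6
11, 7
9, 9
7, 6, 5
6, 6, 6
Counting gives 7.

7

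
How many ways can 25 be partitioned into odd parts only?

Systematic enumeration (by largest part, then next-largest, …) yields 142.

142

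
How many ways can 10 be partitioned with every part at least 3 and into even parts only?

Listing the qualifying partitions of 10:
10
6, 4

2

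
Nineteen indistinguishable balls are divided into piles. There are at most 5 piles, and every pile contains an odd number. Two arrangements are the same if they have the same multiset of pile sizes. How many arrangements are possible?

Enumerating:
19
1+1+17
1+3+15
1+1+1+1+15
1+5+13
3+3+13
1+1+1+3+13
1+7+11
3+5+11
1+1+1+5+11
1+1+3+3+11
1+9+9
3+7+9
1+1+1+7+9
5+5+9
1+1+3+5+9
1+3+3+3+9
5+7+7
1+1+3+7+7
1+1+5+5+7
1+3+3+5+7
3+3+3+3+7
1+3+5+5+5
3+3+3+5+5
Counting gives 24.

24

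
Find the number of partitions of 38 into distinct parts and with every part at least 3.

259

A full systematic count gives 259.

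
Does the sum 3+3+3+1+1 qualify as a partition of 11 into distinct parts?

The parts sum to 11, and the condition 'all summands are distinct' is violated.

No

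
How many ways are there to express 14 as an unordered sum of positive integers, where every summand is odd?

The partitions of 14 that satisfy the conditions:
13 + 1
11 + 3
11 + 1 + 1 + 1
9 + 5
9 + 3 + 1 + 1
9 + 1 + 1 + 1 + 1 + 1
7 + 7
7 + 5 + 1 + 1
7 + 3 + 3 + 1
7 + 3 + 1 + 1 + 1 + 1
7 + 1 + 1 + 1 + 1 + 1 + 1 + 1
5 + 5 + 3 + 1
5 + 5 + 1 + 1 + 1 + 1
5 + 3 + 3 + 3
5 + 3 + 3 + 1 + 1 + 1
5 + 3 + 1 + 1 + 1 + 1 + 1 + 1
5 + 1 + 1 + 1 + 1 + 1 + 1 + 1 + 1 + 1
3 + 3 + 3 + 3 + 1 + 1
3 + 3 + 3 + 1 + 1 + 1 + 1 + 1
3 + 3 + 1 + 1 + 1 + 1 + 1 + 1 + 1 + 1
3 + 1 + 1 + 1 + 1 + 1 + 1 + 1 + 1 + 1 + 1 + 1
1 + 1 + 1 + 1 + 1 + 1 + 1 + 1 + 1 + 1 + 1 + 1 + 1 + 1
That's 22 in total.

22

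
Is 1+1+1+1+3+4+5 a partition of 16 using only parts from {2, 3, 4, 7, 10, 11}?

No

The parts sum to 16, and the condition 'each summand belongs to {2, 3, 4, 7, 10, 11}' is violated.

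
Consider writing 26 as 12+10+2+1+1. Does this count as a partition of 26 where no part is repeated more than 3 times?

Yes

The parts sum to 26, and the condition 'no summand is used more than 3 times' holds.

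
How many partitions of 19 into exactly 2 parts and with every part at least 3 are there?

The partitions of 19 that satisfy the conditions:
3 + 16
4 + 15
5 + 14
6 + 13
7 + 12
8 + 11
9 + 10

7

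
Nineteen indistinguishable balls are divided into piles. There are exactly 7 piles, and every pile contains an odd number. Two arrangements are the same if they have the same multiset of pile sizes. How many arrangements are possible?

11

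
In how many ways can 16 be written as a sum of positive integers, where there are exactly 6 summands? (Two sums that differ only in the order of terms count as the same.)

35

A partial list (first 12 by largest part):
11, 1, 1, 1, 1, 1
10, 2, 1, 1, 1, 1
9, 3, 1, 1, 1, 1
9, 2, 2, 1, 1, 1
8, 4, 1, 1, 1, 1
8, 3, 2, 1, 1, 1
8, 2, 2, 2, 1, 1
7, 5, 1, 1, 1, 1
7, 4, 2, 1, 1, 1
7, 3, 3, 1, 1, 1
7, 3, 2, 2, 1, 1
7, 2, 2, 2, 2, 1
…and 23 more, for 35 total.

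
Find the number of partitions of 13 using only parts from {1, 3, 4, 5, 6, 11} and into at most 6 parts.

18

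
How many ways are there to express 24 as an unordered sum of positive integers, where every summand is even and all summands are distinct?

15

They are:
24
2+22
4+20
6+18
2+4+18
8+16
2+6+16
10+14
2+8+14
4+6+14
2+10+12
4+8+12
2+4+6+12
6+8+10
2+4+8+10
That's 15 in total.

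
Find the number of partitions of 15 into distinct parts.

27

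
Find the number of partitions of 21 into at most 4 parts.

120

There are 120 such partitions.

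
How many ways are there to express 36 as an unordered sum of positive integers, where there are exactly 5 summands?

Direct enumeration gives 748 partitions.

748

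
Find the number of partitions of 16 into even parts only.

22

The partitions of 16 that satisfy the conditions:
16
14+2
12+4
12+2+2
10+6
10+4+2
10+2+2+2
8+8
8+6+2
8+4+4
8+4+2+2
8+2+2+2+2
6+6+4
6+6+2+2
6+4+4+2
6+4+2+2+2
6+2+2+2+2+2
4+4+4+4
4+4+4+2+2
4+4+2+2+2+2
4+2+2+2+2+2+2
2+2+2+2+2+2+2+2
Counting gives 22.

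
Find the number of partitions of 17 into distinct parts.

38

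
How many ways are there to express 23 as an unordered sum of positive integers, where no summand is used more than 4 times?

Enumerating by decreasing first part gives 769 partitions in all.

769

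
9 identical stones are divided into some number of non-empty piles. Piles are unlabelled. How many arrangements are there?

30

There are too many to list fully; the first 12 (by largest part) are:
9
8,1
7,2
7,1,1
6,3
6,2,1
6,1,1,1
5,4
5,3,1
5,2,2
5,2,1,1
5,1,1,1,1
…and 18 more, for 30 total.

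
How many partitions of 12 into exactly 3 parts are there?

They are:
10, 1, 1
9, 2, 1
8, 3, 1
8, 2, 2
7, 4, 1
7, 3, 2
6, 5, 1
6, 4, 2
6, 3, 3
5, 5, 2
5, 4, 3
4, 4, 4
Counting gives 12.

12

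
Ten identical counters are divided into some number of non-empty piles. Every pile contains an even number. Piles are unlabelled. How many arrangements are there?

7

They are:
10
8 + 2
6 + 4
6 + 2 + 2
4 + 4 + 2
4 + 2 + 2 + 2
2 + 2 + 2 + 2 + 2
Counting gives 7.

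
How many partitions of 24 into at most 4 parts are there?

169

There are 169 such partitions.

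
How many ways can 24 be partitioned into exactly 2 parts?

12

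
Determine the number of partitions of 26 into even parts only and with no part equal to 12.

There are 86 such partitions.

86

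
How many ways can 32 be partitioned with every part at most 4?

351

Systematic enumeration (by largest part, then next-largest, …) yields 351.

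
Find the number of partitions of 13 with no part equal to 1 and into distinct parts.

10

Listing the qualifying partitions of 13:
13
11, 2
10, 3
9, 4
8, 5
8, 3, 2
7, 6
7, 4, 2
6, 5, 2
6, 4, 3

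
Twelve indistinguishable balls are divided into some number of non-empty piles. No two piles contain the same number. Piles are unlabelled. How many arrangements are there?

15

They are:
12
11,1
10,2
9,3
9,2,1
8,4
8,3,1
7,5
7,4,1
7,3,2
6,5,1
6,4,2
6,3,2,1
5,4,3
5,4,2,1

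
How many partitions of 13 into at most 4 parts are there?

39

There are too many to list fully; the first 12 (by largest part) are:
13
12+1
11+2
11+1+1
10+3
10+2+1
10+1+1+1
9+4
9+3+1
9+2+2
9+2+1+1
8+5
…and 27 more, for 39 total.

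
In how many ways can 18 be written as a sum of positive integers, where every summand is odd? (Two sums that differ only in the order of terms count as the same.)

There are too many to list fully; the first 12 (by largest part) are:
17, 1
15, 3
15, 1, 1, 1
13, 5
13, 3, 1, 1
13, 1, 1, 1, 1, 1
11, 7
11, 5, 1, 1
11, 3, 3, 1
11, 3, 1, 1, 1, 1
11, 1, 1, 1, 1, 1, 1, 1
9, 9
…and 34 more, for 46 total.

46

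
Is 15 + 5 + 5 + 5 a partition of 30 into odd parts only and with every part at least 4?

The parts sum to 30, and the condition 'every summand is odd' holds; the condition 'every summand is at least 4' holds.

Yes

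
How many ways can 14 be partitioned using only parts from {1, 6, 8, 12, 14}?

They are:
14
12+1+1
8+6
8+1+1+1+1+1+1
6+6+1+1
6+1+1+1+1+1+1+1+1
1+1+1+1+1+1+1+1+1+1+1+1+1+1
That's 7 in total.

7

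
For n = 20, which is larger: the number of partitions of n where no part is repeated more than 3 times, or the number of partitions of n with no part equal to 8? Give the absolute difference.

230

Partitions of 20 where no part is repeated more than 3 times: 320.
Partitions of 20 with no part equal to 8: 550.
|320 − 550| = 230.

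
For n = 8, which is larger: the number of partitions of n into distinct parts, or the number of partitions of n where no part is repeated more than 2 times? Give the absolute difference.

Partitions of 8 into distinct parts: 6.
Partitions of 8 where no part is repeated more than 2 times: 13.
|6 − 13| = 7.

7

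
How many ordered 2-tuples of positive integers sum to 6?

5

Equivalently, choose which 1 of the 5 gaps become plus signs: C(5,1) = 5.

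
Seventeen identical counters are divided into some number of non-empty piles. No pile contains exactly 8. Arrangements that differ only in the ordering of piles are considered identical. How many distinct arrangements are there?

Direct enumeration gives 267 partitions.

267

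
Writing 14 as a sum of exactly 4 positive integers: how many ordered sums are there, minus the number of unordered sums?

Compositions: C(13,3) = 286.
Unordered (partitions into 4 parts): 23.
Difference: 286 − 23 = 263.

263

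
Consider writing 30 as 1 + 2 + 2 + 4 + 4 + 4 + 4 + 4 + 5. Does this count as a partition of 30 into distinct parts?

No

The parts sum to 30, and the condition 'all summands are distinct' is violated.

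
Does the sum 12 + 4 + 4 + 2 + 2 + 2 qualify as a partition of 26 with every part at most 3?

No

The parts sum to 26, and the condition 'no summand exceeds 3' is violated.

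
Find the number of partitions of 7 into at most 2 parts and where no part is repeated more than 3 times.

4

Enumerating:
7
1, 6
2, 5
3, 4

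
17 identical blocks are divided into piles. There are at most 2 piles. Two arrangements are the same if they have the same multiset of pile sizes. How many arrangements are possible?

The partitions of 17 that satisfy the conditions:
17
1, 16
2, 15
3, 14
4, 13
5, 12
6, 11
7, 10
8, 9

9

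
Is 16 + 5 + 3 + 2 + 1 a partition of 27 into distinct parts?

Yes

The parts sum to 27, and the condition 'all summands are distinct' holds.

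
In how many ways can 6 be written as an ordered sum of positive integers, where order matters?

There are 5 gaps and each independently is a cut or not, giving 2^5 = 32.

32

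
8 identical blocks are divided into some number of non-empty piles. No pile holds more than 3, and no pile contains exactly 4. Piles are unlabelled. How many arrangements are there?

Enumerating:
3, 3, 2
3, 3, 1, 1
3, 2, 2, 1
3, 2, 1, 1, 1
3, 1, 1, 1, 1, 1
2, 2, 2, 2
2, 2, 2, 1, 1
2, 2, 1, 1, 1, 1
2, 1, 1, 1, 1, 1, 1
1, 1, 1, 1, 1, 1, 1, 1

10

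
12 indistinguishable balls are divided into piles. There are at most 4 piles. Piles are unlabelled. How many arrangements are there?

A partial list (first 12 by largest part):
12
11 + 1
10 + 2
10 + 1 + 1
9 + 3
9 + 2 + 1
9 + 1 + 1 + 1
8 + 4
8 + 3 + 1
8 + 2 + 2
8 + 2 + 1 + 1
7 + 5
…and 22 more, for 34 total.

34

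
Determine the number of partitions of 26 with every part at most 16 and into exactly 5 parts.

There are 203 such partitions.

203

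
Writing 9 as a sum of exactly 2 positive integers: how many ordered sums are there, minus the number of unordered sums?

Compositions: C(8,1) = 8.
Partitions of 9 into exactly 2 parts: 4.
Difference: 8 − 4 = 4.

4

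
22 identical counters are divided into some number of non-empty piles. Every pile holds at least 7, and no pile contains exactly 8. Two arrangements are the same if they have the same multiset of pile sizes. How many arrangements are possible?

5

Listing the qualifying partitions of 22:
22
15, 7
13, 9
12, 10
11, 11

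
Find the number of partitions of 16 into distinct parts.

A partial list (first 12 by largest part):
16
15+1
14+2
13+3
13+2+1
12+4
12+3+1
11+5
11+4+1
11+3+2
10+6
10+5+1
…and 20 more, for 32 total.

32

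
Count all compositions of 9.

Each of the 8 gaps between 9 units is either a break or not: 2^8 = 256.

256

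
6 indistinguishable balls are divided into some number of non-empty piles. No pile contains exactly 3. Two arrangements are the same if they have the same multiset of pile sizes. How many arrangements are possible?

The partitions of 6 that satisfy the conditions:
6
5,1
4,2
4,1,1
2,2,2
2,2,1,1
2,1,1,1,1
1,1,1,1,1,1

8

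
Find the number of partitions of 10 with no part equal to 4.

31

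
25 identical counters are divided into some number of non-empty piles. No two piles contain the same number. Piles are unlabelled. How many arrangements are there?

Systematic enumeration (by largest part, then next-largest, …) yields 142.

142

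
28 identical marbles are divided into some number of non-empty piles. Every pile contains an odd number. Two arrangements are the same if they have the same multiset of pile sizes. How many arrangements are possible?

222

A full systematic count gives 222.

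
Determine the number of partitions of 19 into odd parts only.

A partial list (first 12 by largest part):
19
17 + 1 + 1
15 + 3 + 1
15 + 1 + 1 + 1 + 1
13 + 5 + 1
13 + 3 + 3
13 + 3 + 1 + 1 + 1
13 + 1 + 1 + 1 + 1 + 1 + 1
11 + 7 + 1
11 + 5 + 3
11 + 5 + 1 + 1 + 1
11 + 3 + 3 + 1 + 1
…and 42 more, for 54 total.

54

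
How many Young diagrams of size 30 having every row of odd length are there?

296

A full systematic count gives 296.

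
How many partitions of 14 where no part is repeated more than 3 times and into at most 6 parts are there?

Enumerating by decreasing first part gives 78 partitions in all.

78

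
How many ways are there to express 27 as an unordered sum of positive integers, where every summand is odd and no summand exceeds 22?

188

A full systematic count gives 188.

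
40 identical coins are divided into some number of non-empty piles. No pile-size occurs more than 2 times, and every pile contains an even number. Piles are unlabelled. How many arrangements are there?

Direct enumeration gives 202 partitions.

202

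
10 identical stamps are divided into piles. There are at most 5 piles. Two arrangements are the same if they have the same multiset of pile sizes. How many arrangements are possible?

30

There are too many to list fully; the first 12 (by largest part) are:
10
1, 9
2, 8
1, 1, 8
3, 7
1, 2, 7
1, 1, 1, 7
4, 6
1, 3, 6
2, 2, 6
1, 1, 2, 6
1, 1, 1, 1, 6
…and 18 more, for 30 total.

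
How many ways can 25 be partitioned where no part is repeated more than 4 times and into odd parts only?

A partial list (first 12 by largest part):
25
23,1,1
21,3,1
21,1,1,1,1
19,5,1
19,3,3
19,3,1,1,1
17,7,1
17,5,3
17,5,1,1,1
17,3,3,1,1
15,9,1
…and 58 more, for 70 total.

70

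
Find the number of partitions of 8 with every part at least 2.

7

Listing the qualifying partitions of 8:
8
6 + 2
5 + 3
4 + 4
4 + 2 + 2
3 + 3 + 2
2 + 2 + 2 + 2
Counting gives 7.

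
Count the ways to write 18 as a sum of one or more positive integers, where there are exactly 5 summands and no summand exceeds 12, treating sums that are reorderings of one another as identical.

A partial list (first 12 by largest part):
12 + 3 + 1 + 1 + 1
12 + 2 + 2 + 1 + 1
11 + 4 + 1 + 1 + 1
11 + 3 + 2 + 1 + 1
11 + 2 + 2 + 2 + 1
10 + 5 + 1 + 1 + 1
10 + 4 + 2 + 1 + 1
10 + 3 + 3 + 1 + 1
10 + 3 + 2 + 2 + 1
10 + 2 + 2 + 2 + 2
9 + 6 + 1 + 1 + 1
9 + 5 + 2 + 1 + 1
…and 43 more, for 55 total.

55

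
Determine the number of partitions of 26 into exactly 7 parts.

300

There are 300 such partitions.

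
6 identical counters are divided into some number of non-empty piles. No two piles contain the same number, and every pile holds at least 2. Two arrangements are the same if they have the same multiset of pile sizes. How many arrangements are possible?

2

The partitions of 6 that satisfy the conditions:
6
2 + 4
Counting gives 2.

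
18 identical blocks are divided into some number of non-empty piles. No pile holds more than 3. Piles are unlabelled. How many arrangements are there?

A partial list (first 12 by largest part):
3 + 3 + 3 + 3 + 3 + 3
3 + 3 + 3 + 3 + 3 + 2 + 1
3 + 3 + 3 + 3 + 3 + 1 + 1 + 1
3 + 3 + 3 + 3 + 2 + 2 + 2
3 + 3 + 3 + 3 + 2 + 2 + 1 + 1
3 + 3 + 3 + 3 + 2 + 1 + 1 + 1 + 1
3 + 3 + 3 + 3 + 1 + 1 + 1 + 1 + 1 + 1
3 + 3 + 3 + 2 + 2 + 2 + 2 + 1
3 + 3 + 3 + 2 + 2 + 2 + 1 + 1 + 1
3 + 3 + 3 + 2 + 2 + 1 + 1 + 1 + 1 + 1
3 + 3 + 3 + 2 + 1 + 1 + 1 + 1 + 1 + 1 + 1
3 + 3 + 3 + 1 + 1 + 1 + 1 + 1 + 1 + 1 + 1 + 1
…and 25 more, for 37 total.

37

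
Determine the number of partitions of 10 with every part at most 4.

The partitions of 10 that satisfy the conditions:
2,4,4
1,1,4,4
3,3,4
1,2,3,4
1,1,1,3,4
2,2,2,4
1,1,2,2,4
1,1,1,1,2,4
1,1,1,1,1,1,4
1,3,3,3
2,2,3,3
1,1,2,3,3
1,1,1,1,3,3
1,2,2,2,3
1,1,1,2,2,3
1,1,1,1,1,2,3
1,1,1,1,1,1,1,3
2,2,2,2,2
1,1,2,2,2,2
1,1,1,1,2,2,2
1,1,1,1,1,1,2,2
1,1,1,1,1,1,1,1,2
1,1,1,1,1,1,1,1,1,1
That's 23 in total.

23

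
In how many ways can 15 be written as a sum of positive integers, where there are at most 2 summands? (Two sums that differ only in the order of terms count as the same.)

8

Enumerating:
15
14 + 1
13 + 2
12 + 3
11 + 4
10 + 5
9 + 6
8 + 7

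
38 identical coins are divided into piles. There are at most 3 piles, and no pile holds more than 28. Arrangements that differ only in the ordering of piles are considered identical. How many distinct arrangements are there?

110

Enumerating by decreasing first part gives 110 partitions in all.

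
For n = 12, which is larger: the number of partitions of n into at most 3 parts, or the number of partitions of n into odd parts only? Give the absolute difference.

4

Partitions of 12 into at most 3 parts: 19.
Partitions of 12 into odd parts only: 15.
|19 − 15| = 4.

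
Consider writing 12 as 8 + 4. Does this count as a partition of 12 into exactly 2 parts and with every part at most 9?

Yes

The parts sum to 12, and the condition 'there are exactly 2 summands' holds; the condition 'no summand exceeds 9' holds.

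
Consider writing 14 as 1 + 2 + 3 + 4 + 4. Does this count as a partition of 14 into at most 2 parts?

No

The parts sum to 14, and the condition 'there are at most 2 summands' is violated.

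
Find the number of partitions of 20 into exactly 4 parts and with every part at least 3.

15

The partitions of 20 that satisfy the conditions:
11,3,3,3
10,4,3,3
9,5,3,3
9,4,4,3
8,6,3,3
8,5,4,3
8,4,4,4
7,7,3,3
7,6,4,3
7,5,5,3
7,5,4,4
6,6,5,3
6,6,4,4
6,5,5,4
5,5,5,5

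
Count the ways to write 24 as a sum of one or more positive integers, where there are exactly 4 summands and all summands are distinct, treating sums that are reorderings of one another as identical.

47

There are too many to list fully; the first 12 (by largest part) are:
18,3,2,1
17,4,2,1
16,5,2,1
16,4,3,1
15,6,2,1
15,5,3,1
15,4,3,2
14,7,2,1
14,6,3,1
14,5,4,1
14,5,3,2
13,8,2,1
…and 35 more, for 47 total.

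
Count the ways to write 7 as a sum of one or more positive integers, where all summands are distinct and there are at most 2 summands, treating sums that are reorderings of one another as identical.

Enumerating:
7
6 + 1
5 + 2
4 + 3
That's 4 in total.

4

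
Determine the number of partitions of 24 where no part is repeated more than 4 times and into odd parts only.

62

A partial list (first 12 by largest part):
23,1
21,3
21,1,1,1
19,5
19,3,1,1
17,7
17,5,1,1
17,3,3,1
17,3,1,1,1,1
15,9
15,7,1,1
15,5,3,1
…and 50 more, for 62 total.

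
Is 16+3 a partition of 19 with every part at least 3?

The parts sum to 19, and the condition 'every summand is at least 3' holds.

Yes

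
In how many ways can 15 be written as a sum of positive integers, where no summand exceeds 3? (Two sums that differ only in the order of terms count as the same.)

27

A partial list (first 12 by largest part):
3,3,3,3,3
1,2,3,3,3,3
1,1,1,3,3,3,3
2,2,2,3,3,3
1,1,2,2,3,3,3
1,1,1,1,2,3,3,3
1,1,1,1,1,1,3,3,3
1,2,2,2,2,3,3
1,1,1,2,2,2,3,3
1,1,1,1,1,2,2,3,3
1,1,1,1,1,1,1,2,3,3
1,1,1,1,1,1,1,1,1,3,3
…and 15 more, for 27 total.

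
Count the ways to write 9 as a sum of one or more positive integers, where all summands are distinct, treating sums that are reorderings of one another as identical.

8

Enumerating:
9
8, 1
7, 2
6, 3
6, 2, 1
5, 4
5, 3, 1
4, 3, 2
Counting gives 8.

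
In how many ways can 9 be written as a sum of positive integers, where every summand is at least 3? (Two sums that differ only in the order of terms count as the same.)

4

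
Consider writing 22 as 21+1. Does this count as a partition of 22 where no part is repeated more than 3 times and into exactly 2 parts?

The parts sum to 22, and the condition 'no summand is used more than 3 times' holds; the condition 'there are exactly 2 summands' holds.

Yes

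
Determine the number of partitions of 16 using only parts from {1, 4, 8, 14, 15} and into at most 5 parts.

5

The partitions of 16 that satisfy the conditions:
1+15
1+1+14
8+8
4+4+8
4+4+4+4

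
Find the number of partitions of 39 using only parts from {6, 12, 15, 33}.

Listing the qualifying partitions of 39:
33 + 6
15 + 12 + 12
15 + 12 + 6 + 6
15 + 6 + 6 + 6 + 6

4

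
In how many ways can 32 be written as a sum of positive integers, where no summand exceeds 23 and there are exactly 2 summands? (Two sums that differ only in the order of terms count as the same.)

8

The partitions of 32 that satisfy the conditions:
9+23
10+22
11+21
12+20
13+19
14+18
15+17
16+16
That's 8 in total.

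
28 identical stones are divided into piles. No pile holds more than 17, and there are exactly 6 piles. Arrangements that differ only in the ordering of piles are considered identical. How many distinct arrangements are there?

372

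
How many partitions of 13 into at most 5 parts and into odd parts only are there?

Enumerating:
13
11 + 1 + 1
9 + 3 + 1
9 + 1 + 1 + 1 + 1
7 + 5 + 1
7 + 3 + 3
7 + 3 + 1 + 1 + 1
5 + 5 + 3
5 + 5 + 1 + 1 + 1
5 + 3 + 3 + 1 + 1
3 + 3 + 3 + 3 + 1

11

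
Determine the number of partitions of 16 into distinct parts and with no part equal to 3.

20

Listing the qualifying partitions of 16:
16
15+1
14+2
13+2+1
12+4
11+5
11+4+1
10+6
10+5+1
10+4+2
9+7
9+6+1
9+5+2
9+4+2+1
8+7+1
8+6+2
8+5+2+1
7+6+2+1
7+5+4
6+5+4+1
Counting gives 20.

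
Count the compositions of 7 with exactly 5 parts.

15

Place 4 bars in the 6 internal gaps of a row of 7 dots: C(6,4) = 15.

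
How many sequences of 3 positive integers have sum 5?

Place 2 bars in the 4 internal gaps of a row of 5 dots: C(4,2) = 6.

6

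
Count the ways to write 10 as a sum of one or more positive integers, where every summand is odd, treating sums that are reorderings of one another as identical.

10

They are:
9,1
7,3
7,1,1,1
5,5
5,3,1,1
5,1,1,1,1,1
3,3,3,1
3,3,1,1,1,1
3,1,1,1,1,1,1,1
1,1,1,1,1,1,1,1,1,1
Counting gives 10.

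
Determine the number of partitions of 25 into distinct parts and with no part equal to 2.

82

There are 82 such partitions.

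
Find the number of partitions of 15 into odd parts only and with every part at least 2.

5

Enumerating:
15
9, 3, 3
7, 5, 3
5, 5, 5
3, 3, 3, 3, 3
Counting gives 5.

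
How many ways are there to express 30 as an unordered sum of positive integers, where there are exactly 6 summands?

532

Direct enumeration gives 532 partitions.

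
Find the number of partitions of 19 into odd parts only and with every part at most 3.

7

Listing the qualifying partitions of 19:
3+3+3+3+3+3+1
3+3+3+3+3+1+1+1+1
3+3+3+3+1+1+1+1+1+1+1
3+3+3+1+1+1+1+1+1+1+1+1+1
3+3+1+1+1+1+1+1+1+1+1+1+1+1+1
3+1+1+1+1+1+1+1+1+1+1+1+1+1+1+1+1
1+1+1+1+1+1+1+1+1+1+1+1+1+1+1+1+1+1+1
That's 7 in total.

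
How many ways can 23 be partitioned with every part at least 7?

8

The partitions of 23 that satisfy the conditions:
23
16,7
15,8
14,9
13,10
12,11
9,7,7
8,8,7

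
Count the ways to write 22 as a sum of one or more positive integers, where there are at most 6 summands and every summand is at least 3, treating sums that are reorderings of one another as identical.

Systematic enumeration (by largest part, then next-largest, …) yields 72.

72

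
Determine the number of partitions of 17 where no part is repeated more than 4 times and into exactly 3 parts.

24

The partitions of 17 that satisfy the conditions:
15+1+1
14+2+1
13+3+1
13+2+2
12+4+1
12+3+2
11+5+1
11+4+2
11+3+3
10+6+1
10+5+2
10+4+3
9+7+1
9+6+2
9+5+3
9+4+4
8+8+1
8+7+2
8+6+3
8+5+4
7+7+3
7+6+4
7+5+5
6+6+5
That's 24 in total.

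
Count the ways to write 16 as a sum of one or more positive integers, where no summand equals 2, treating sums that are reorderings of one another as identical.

Systematic enumeration (by largest part, then next-largest, …) yields 96.

96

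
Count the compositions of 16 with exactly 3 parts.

Place 2 bars in the 15 internal gaps of a row of 16 dots: C(15,2) = 105.

105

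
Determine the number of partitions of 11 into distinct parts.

The partitions of 11 that satisfy the conditions:
11
10+1
9+2
8+3
8+2+1
7+4
7+3+1
6+5
6+4+1
6+3+2
5+4+2
5+3+2+1
Counting gives 12.

12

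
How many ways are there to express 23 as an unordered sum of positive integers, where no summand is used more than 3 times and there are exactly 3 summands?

A partial list (first 12 by largest part):
21 + 1 + 1
20 + 2 + 1
19 + 3 + 1
19 + 2 + 2
18 + 4 + 1
18 + 3 + 2
17 + 5 + 1
17 + 4 + 2
17 + 3 + 3
16 + 6 + 1
16 + 5 + 2
16 + 4 + 3
…and 32 more, for 44 total.

44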